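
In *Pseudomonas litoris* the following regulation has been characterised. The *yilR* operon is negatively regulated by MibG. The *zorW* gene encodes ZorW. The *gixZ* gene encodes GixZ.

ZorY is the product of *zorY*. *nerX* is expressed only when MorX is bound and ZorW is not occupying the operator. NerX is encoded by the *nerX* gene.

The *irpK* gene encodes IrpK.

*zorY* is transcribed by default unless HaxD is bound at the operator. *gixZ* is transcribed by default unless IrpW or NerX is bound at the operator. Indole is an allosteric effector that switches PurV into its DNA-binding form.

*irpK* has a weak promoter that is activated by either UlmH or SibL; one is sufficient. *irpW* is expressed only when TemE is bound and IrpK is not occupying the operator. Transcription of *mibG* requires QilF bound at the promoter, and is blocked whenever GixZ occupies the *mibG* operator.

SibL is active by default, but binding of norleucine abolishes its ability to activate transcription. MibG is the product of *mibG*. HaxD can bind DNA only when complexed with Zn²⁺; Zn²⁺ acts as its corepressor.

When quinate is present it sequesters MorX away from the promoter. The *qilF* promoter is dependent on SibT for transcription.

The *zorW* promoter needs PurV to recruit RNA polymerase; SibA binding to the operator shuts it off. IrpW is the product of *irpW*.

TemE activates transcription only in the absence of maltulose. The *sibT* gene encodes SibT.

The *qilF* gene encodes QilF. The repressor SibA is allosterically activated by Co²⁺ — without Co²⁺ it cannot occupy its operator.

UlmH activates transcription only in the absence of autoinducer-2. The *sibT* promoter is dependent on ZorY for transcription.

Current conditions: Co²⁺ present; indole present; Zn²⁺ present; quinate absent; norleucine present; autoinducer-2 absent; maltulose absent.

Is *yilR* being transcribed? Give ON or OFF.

ON

Autoinducer-2 is absent, so UlmH is active.
Norleucine is present, so SibL is inactive.
Activator UlmH is present, so *irpK* is transcribed.
So IrpK is produced and active.
Maltulose is absent, so TemE is active.
With repressor IrpK bound, *irpW* is not transcribed.
So IrpW is not produced.
Co²⁺ is present, so SibA is active.
Indole is present, so PurV is active.
With repressor SibA bound, *zorW* is not transcribed.
So ZorW is not produced.
Quinate is absent, so MorX is active.
No repressor is bound and MorX is active, so *nerX* is transcribed.
So NerX is produced and active.
With repressor NerX bound, *gixZ* is not transcribed.
So GixZ is not produced.
Zn²⁺ is present, so HaxD is active.
With repressor HaxD bound, *zorY* is not transcribed.
So ZorY is not produced.
Required activator ZorY is absent, so *sibT* is not transcribed.
So SibT is not produced.
Required activator SibT is absent, so *qilF* is not transcribed.
So QilF is not produced.
Required activator QilF is absent, so *mibG* is not transcribed.
So MibG is not produced.
With no repressor bound, *yilR* is transcribed.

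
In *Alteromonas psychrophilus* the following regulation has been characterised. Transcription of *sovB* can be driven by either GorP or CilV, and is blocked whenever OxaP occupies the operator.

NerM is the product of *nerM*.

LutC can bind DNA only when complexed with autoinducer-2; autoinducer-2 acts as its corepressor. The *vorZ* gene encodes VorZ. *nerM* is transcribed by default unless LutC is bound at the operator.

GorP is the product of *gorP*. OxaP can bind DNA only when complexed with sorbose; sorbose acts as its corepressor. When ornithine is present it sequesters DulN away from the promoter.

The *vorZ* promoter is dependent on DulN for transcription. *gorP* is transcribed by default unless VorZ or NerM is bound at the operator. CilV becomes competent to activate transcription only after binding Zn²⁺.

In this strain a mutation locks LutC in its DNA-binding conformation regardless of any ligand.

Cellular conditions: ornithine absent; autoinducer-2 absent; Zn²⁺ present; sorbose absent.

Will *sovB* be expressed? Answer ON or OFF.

ON

Ornithine is absent, so DulN is active.
No repressor is bound and DulN is active, so *vorZ* is transcribed.
So VorZ is produced and active.
LutC is constitutively active in this strain.
With repressor LutC bound, *nerM* is not transcribed.
So NerM is not produced.
With repressor VorZ bound, *gorP* is not transcribed.
So GorP is not produced.
Sorbose is absent, so OxaP is inactive.
Zn²⁺ is present, so CilV is active.
Activator CilV is present, so *sovB* is transcribed.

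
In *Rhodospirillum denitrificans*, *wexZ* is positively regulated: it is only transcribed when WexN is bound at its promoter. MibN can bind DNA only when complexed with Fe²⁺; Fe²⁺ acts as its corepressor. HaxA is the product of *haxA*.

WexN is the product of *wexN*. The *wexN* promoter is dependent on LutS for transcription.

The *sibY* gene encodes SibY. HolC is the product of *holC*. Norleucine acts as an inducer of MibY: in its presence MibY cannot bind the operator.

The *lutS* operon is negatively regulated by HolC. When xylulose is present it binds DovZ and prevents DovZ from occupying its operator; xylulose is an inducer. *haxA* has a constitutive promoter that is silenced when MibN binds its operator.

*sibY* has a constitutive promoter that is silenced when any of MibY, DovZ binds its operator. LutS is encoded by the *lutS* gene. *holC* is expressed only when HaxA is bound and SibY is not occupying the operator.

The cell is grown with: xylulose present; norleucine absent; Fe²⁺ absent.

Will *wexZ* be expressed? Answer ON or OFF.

OFF

Norleucine is absent, so MibY is active.
Xylulose is present, so DovZ is inactive.
With repressor MibY bound, *sibY* is not transcribed.
So SibY is not produced.
Fe²⁺ is absent, so MibN is inactive.
With no repressor bound, *haxA* is transcribed.
So HaxA is produced and active.
No repressor is bound and HaxA is active, so *holC* is transcribed.
So HolC is produced and active.
With repressor HolC bound, *lutS* is not transcribed.
So LutS is not produced.
Required activator LutS is absent, so *wexN* is not transcribed.
So WexN is not produced.
Required activator WexN is absent, so *wexZ* is not transcribed.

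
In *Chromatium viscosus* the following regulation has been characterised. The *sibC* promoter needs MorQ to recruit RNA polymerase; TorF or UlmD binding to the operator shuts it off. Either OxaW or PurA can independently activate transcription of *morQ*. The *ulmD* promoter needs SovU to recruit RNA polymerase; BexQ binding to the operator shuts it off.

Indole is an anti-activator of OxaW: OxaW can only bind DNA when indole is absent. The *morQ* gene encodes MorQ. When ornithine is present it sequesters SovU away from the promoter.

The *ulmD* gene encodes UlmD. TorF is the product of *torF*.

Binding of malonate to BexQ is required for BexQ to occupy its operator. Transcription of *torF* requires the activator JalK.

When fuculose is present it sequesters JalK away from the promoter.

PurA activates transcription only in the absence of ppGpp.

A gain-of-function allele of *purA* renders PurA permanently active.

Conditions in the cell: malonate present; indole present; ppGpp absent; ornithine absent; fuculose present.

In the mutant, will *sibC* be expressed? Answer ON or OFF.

Indole is present, so OxaW is inactive.
PurA is constitutively active in this strain.
Activator PurA is present, so *morQ* is transcribed.
So MorQ is produced and active.
Fuculose is present, so JalK is inactive.
Required activator JalK is absent, so *torF* is not transcribed.
So TorF is not produced.
Ornithine is absent, so SovU is active.
Malonate is present, so BexQ is active.
With repressor BexQ bound, *ulmD* is not transcribed.
So UlmD is not produced.
No repressor is bound and MorQ is active, so *sibC* is transcribed.

ON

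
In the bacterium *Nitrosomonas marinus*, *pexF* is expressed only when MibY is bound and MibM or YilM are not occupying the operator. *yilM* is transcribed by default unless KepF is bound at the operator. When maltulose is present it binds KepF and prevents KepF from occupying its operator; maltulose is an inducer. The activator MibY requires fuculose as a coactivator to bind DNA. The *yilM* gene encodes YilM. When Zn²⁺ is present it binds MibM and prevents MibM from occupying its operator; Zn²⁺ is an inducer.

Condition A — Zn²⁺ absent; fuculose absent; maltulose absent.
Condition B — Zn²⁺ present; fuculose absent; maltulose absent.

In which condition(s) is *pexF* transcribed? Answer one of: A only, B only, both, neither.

neither

Condition A:
Zn²⁺ is absent, so MibM is active.
Fuculose is absent, so MibY is inactive.
Maltulose is absent, so KepF is active.
With repressor KepF bound, *yilM* is not transcribed.
So YilM is not produced.
With repressor MibM bound, *pexF* is not transcribed.
→ *pexF* is OFF in A.
Condition B:
Zn²⁺ is present, so MibM is inactive.
Fuculose is absent, so MibY is inactive.
Maltulose is absent, so KepF is active.
With repressor KepF bound, *yilM* is not transcribed.
So YilM is not produced.
Required activator MibY is absent, so *pexF* is not transcribed.
→ *pexF* is OFF in B.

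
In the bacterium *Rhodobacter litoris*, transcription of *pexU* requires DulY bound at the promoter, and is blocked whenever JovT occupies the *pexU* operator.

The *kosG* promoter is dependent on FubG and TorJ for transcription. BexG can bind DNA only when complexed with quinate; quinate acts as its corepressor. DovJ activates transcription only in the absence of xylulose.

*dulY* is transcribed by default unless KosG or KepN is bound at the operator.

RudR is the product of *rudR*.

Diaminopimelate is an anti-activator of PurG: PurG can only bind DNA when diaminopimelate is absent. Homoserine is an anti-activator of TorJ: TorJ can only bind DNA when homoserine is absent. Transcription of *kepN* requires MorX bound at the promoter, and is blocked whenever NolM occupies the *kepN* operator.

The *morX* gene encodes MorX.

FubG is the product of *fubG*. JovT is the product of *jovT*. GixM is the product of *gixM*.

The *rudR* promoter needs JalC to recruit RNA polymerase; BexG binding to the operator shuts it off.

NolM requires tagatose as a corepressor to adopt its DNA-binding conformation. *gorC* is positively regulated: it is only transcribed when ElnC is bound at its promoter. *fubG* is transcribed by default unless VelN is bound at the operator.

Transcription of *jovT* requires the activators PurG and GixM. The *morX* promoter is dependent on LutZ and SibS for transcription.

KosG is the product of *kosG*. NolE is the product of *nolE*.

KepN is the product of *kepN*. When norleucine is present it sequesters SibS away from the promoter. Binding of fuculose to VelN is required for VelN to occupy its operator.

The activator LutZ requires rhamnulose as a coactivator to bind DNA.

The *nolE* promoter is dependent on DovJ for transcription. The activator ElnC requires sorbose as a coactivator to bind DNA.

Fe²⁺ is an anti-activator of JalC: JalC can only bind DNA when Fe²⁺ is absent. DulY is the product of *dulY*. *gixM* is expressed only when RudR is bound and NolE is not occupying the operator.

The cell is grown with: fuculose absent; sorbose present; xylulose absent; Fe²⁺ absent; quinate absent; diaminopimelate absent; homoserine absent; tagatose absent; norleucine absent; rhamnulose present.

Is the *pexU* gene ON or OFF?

Fuculose is absent, so VelN is inactive.
With no repressor bound, *fubG* is transcribed.
So FubG is produced and active.
Homoserine is absent, so TorJ is active.
No repressor is bound and FubG and TorJ are active, so *kosG* is transcribed.
So KosG is produced and active.
Rhamnulose is present, so LutZ is active.
Norleucine is absent, so SibS is active.
No repressor is bound and LutZ and SibS are active, so *morX* is transcribed.
So MorX is produced and active.
Tagatose is absent, so NolM is inactive.
No repressor is bound and MorX is active, so *kepN* is transcribed.
So KepN is produced and active.
With repressor KosG bound, *dulY* is not transcribed.
So DulY is not produced.
Diaminopimelate is absent, so PurG is active.
Xylulose is absent, so DovJ is active.
No repressor is bound and DovJ is active, so *nolE* is transcribed.
So NolE is produced and active.
Fe²⁺ is absent, so JalC is active.
Quinate is absent, so BexG is inactive.
No repressor is bound and JalC is active, so *rudR* is transcribed.
So RudR is produced and active.
With repressor NolE bound, *gixM* is not transcribed.
So GixM is not produced.
Required activator GixM is absent, so *jovT* is not transcribed.
So JovT is not produced.
Required activator DulY is absent, so *pexU* is not transcribed.

OFF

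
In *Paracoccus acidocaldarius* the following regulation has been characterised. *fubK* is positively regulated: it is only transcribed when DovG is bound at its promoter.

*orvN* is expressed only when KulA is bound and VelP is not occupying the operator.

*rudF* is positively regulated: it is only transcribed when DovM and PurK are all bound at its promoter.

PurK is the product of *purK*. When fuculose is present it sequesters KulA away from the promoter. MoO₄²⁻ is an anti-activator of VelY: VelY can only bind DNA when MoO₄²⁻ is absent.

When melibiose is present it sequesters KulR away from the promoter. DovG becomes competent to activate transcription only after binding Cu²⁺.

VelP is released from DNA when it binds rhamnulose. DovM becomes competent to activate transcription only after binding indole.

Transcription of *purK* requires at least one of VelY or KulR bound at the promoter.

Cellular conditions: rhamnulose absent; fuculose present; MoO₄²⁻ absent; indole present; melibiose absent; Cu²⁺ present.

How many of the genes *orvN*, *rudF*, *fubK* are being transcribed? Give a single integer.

Rhamnulose is absent, so VelP is active.
Fuculose is present, so KulA is inactive.
With repressor VelP bound, *orvN* is not transcribed.
→ *orvN* is OFF.
Indole is present, so DovM is active.
MoO₄²⁻ is absent, so VelY is active.
Melibiose is absent, so KulR is active.
Activator VelY is present, so *purK* is transcribed.
So PurK is produced and active.
No repressor is bound and DovM and PurK are active, so *rudF* is transcribed.
→ *rudF* is ON.
Cu²⁺ is present, so DovG is active.
No repressor is bound and DovG is active, so *fubK* is transcribed.
→ *fubK* is ON.
2 of the 3 genes are transcribed.

2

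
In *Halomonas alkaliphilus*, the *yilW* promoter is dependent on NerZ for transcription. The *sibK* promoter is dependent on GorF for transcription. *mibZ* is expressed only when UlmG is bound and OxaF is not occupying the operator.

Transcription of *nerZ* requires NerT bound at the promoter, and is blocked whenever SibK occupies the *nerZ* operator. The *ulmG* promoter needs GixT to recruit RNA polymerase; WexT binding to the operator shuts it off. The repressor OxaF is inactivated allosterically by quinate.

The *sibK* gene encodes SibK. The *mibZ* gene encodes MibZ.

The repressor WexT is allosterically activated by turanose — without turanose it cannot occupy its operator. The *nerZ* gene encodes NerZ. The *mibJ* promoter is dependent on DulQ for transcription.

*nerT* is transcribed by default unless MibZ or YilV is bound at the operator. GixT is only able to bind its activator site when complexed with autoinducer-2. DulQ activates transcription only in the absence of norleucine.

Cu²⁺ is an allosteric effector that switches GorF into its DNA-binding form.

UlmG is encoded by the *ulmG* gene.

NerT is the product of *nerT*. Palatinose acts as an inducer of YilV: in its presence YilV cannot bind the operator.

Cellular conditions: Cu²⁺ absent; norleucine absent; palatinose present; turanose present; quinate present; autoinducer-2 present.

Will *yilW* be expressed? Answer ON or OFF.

ON

Autoinducer-2 is present, so GixT is active.
Turanose is present, so WexT is active.
With repressor WexT bound, *ulmG* is not transcribed.
So UlmG is not produced.
Quinate is present, so OxaF is inactive.
Required activator UlmG is absent, so *mibZ* is not transcribed.
So MibZ is not produced.
Palatinose is present, so YilV is inactive.
With no repressor bound, *nerT* is transcribed.
So NerT is produced and active.
Cu²⁺ is absent, so GorF is inactive.
Required activator GorF is absent, so *sibK* is not transcribed.
So SibK is not produced.
No repressor is bound and NerT is active, so *nerZ* is transcribed.
So NerZ is produced and active.
No repressor is bound and NerZ is active, so *yilW* is transcribed.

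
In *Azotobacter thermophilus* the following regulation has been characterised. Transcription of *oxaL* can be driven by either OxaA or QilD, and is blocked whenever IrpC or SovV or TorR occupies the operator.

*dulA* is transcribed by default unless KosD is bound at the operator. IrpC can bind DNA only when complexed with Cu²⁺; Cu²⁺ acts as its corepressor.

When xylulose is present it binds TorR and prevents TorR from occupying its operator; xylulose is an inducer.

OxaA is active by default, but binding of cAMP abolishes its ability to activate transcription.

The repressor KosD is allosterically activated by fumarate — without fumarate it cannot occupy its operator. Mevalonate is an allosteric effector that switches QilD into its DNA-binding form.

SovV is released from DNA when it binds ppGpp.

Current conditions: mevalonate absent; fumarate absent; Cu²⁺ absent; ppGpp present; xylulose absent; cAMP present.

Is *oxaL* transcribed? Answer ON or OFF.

Cu²⁺ is absent, so IrpC is inactive.
cAMP is present, so OxaA is inactive.
ppGpp is present, so SovV is inactive.
Xylulose is absent, so TorR is active.
Mevalonate is absent, so QilD is inactive.
With repressor TorR bound, *oxaL* is not transcribed.

OFF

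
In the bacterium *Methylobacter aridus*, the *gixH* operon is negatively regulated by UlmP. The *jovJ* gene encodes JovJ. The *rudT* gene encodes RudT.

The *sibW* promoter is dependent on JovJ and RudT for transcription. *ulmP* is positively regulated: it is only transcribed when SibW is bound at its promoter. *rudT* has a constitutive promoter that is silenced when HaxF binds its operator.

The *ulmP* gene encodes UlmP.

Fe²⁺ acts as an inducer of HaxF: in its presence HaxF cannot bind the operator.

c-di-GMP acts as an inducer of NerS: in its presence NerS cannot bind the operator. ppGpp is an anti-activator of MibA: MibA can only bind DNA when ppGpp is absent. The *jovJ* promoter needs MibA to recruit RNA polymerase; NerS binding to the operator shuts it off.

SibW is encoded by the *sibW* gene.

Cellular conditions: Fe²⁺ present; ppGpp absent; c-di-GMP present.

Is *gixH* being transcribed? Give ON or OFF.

c-di-GMP is present, so NerS is inactive.
ppGpp is absent, so MibA is active.
No repressor is bound and MibA is active, so *jovJ* is transcribed.
So JovJ is produced and active.
Fe²⁺ is present, so HaxF is inactive.
With no repressor bound, *rudT* is transcribed.
So RudT is produced and active.
No repressor is bound and JovJ and RudT are active, so *sibW* is transcribed.
So SibW is produced and active.
No repressor is bound and SibW is active, so *ulmP* is transcribed.
So UlmP is produced and active.
With repressor UlmP bound, *gixH* is not transcribed.

OFF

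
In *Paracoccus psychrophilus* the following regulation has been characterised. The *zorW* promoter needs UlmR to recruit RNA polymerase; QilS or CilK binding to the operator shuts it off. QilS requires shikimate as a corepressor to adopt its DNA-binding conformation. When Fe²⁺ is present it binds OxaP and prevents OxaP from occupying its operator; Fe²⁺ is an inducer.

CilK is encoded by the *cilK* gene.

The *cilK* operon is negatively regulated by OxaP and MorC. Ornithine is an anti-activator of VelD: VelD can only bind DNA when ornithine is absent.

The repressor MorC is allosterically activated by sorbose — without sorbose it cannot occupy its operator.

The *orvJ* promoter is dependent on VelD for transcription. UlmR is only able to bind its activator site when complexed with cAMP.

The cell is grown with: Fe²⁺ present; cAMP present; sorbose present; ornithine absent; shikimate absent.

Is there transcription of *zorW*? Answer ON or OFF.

ON

cAMP is present, so UlmR is active.
Shikimate is absent, so QilS is inactive.
Fe²⁺ is present, so OxaP is inactive.
Sorbose is present, so MorC is active.
With repressor MorC bound, *cilK* is not transcribed.
So CilK is not produced.
No repressor is bound and UlmR is active, so *zorW* is transcribed.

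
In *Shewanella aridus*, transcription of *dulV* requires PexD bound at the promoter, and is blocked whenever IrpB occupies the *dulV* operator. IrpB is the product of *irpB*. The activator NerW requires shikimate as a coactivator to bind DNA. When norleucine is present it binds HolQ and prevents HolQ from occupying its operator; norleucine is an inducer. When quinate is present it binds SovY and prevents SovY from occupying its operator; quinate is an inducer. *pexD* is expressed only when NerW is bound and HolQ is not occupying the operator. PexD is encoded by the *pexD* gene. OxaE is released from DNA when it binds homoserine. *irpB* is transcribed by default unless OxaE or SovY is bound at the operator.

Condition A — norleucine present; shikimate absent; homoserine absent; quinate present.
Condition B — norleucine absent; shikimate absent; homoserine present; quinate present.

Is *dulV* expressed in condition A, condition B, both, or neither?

neither

Condition A:
Norleucine is present, so HolQ is inactive.
Shikimate is absent, so NerW is inactive.
Required activator NerW is absent, so *pexD* is not transcribed.
So PexD is not produced.
Homoserine is absent, so OxaE is active.
Quinate is present, so SovY is inactive.
With repressor OxaE bound, *irpB* is not transcribed.
So IrpB is not produced.
Required activator PexD is absent, so *dulV* is not transcribed.
→ *dulV* is OFF in A.
Condition B:
Norleucine is absent, so HolQ is active.
Shikimate is absent, so NerW is inactive.
With repressor HolQ bound, *pexD* is not transcribed.
So PexD is not produced.
Homoserine is present, so OxaE is inactive.
Quinate is present, so SovY is inactive.
With no repressor bound, *irpB* is transcribed.
So IrpB is produced and active.
With repressor IrpB bound, *dulV* is not transcribed.
→ *dulV* is OFF in B.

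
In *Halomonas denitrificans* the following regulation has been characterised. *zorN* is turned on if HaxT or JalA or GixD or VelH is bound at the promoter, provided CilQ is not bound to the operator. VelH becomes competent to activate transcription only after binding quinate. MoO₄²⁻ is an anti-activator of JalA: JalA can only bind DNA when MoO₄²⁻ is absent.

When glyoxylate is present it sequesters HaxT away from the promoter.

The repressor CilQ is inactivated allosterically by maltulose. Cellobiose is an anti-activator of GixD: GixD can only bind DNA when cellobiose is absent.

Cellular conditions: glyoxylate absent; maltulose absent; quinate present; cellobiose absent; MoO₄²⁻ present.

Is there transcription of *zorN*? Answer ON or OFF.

OFF

Glyoxylate is absent, so HaxT is active.
Maltulose is absent, so CilQ is active.
MoO₄²⁻ is present, so JalA is inactive.
Cellobiose is absent, so GixD is active.
Quinate is present, so VelH is active.
With repressor CilQ bound, *zorN* is not transcribed.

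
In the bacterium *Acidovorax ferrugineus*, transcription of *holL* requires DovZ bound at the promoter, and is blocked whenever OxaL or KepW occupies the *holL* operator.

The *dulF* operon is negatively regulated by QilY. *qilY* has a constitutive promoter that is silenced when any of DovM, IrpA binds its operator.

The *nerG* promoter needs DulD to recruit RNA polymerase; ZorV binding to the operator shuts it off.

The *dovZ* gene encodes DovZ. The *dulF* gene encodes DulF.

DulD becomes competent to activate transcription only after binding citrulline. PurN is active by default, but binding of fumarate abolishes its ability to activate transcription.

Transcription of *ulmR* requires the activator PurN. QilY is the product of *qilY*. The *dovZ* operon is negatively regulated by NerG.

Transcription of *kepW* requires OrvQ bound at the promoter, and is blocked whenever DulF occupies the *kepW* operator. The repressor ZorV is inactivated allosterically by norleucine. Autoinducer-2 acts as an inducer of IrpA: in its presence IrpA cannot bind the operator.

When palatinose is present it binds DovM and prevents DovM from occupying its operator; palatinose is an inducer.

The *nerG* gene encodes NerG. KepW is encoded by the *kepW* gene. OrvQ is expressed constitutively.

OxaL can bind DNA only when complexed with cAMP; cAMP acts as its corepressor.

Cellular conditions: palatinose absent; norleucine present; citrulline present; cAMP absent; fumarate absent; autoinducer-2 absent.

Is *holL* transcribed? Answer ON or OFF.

OFF

cAMP is absent, so OxaL is inactive.
Citrulline is present, so DulD is active.
Norleucine is present, so ZorV is inactive.
No repressor is bound and DulD is active, so *nerG* is transcribed.
So NerG is produced and active.
With repressor NerG bound, *dovZ* is not transcribed.
So DovZ is not produced.
Palatinose is absent, so DovM is active.
Autoinducer-2 is absent, so IrpA is active.
With repressor DovM bound, *qilY* is not transcribed.
So QilY is not produced.
With no repressor bound, *dulF* is transcribed.
So DulF is produced and active.
OrvQ is produced constitutively and is active.
With repressor DulF bound, *kepW* is not transcribed.
So KepW is not produced.
Required activator DovZ is absent, so *holL* is not transcribed.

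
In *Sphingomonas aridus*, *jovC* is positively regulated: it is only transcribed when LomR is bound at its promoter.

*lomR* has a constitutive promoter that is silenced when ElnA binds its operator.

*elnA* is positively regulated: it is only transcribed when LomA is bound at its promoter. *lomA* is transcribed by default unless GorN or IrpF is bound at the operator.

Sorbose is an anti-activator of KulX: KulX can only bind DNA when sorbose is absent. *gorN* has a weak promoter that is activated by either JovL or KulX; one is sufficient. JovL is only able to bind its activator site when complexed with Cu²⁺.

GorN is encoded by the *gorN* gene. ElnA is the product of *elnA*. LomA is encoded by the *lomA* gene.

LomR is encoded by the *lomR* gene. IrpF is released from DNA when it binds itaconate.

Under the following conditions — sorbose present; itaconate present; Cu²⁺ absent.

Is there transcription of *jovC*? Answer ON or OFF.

Cu²⁺ is absent, so JovL is inactive.
Sorbose is present, so KulX is inactive.
No activator is available at the *gorN* promoter, so *gorN* is not transcribed.
So GorN is not produced.
Itaconate is present, so IrpF is inactive.
With no repressor bound, *lomA* is transcribed.
So LomA is produced and active.
No repressor is bound and LomA is active, so *elnA* is transcribed.
So ElnA is produced and active.
With repressor ElnA bound, *lomR* is not transcribed.
So LomR is not produced.
Required activator LomR is absent, so *jovC* is not transcribed.

OFF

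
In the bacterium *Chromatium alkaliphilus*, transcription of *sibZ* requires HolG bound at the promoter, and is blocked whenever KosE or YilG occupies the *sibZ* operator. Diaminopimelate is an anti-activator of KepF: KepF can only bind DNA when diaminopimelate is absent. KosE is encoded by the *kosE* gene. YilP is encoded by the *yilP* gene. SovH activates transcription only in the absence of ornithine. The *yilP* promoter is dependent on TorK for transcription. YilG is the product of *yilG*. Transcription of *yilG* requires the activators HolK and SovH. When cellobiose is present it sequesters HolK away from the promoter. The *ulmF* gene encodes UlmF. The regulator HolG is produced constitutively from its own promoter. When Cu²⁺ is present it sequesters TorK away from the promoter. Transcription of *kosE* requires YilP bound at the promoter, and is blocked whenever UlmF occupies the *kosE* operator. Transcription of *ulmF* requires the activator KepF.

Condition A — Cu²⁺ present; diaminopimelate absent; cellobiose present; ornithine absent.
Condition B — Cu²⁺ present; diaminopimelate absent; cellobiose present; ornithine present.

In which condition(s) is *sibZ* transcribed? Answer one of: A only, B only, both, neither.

both

Condition A:
Cu²⁺ is present, so TorK is inactive.
Required activator TorK is absent, so *yilP* is not transcribed.
So YilP is not produced.
Diaminopimelate is absent, so KepF is active.
No repressor is bound and KepF is active, so *ulmF* is transcribed.
So UlmF is produced and active.
With repressor UlmF bound, *kosE* is not transcribed.
So KosE is not produced.
HolG is produced constitutively and is active.
Cellobiose is present, so HolK is inactive.
Ornithine is absent, so SovH is active.
Required activator HolK is absent, so *yilG* is not transcribed.
So YilG is not produced.
No repressor is bound and HolG is active, so *sibZ* is transcribed.
→ *sibZ* is ON in A.
Condition B:
Cu²⁺ is present, so TorK is inactive.
Required activator TorK is absent, so *yilP* is not transcribed.
So YilP is not produced.
Diaminopimelate is absent, so KepF is active.
No repressor is bound and KepF is active, so *ulmF* is transcribed.
So UlmF is produced and active.
With repressor UlmF bound, *kosE* is not transcribed.
So KosE is not produced.
HolG is produced constitutively and is active.
Cellobiose is present, so HolK is inactive.
Ornithine is present, so SovH is inactive.
Required activator HolK is absent, so *yilG* is not transcribed.
So YilG is not produced.
No repressor is bound and HolG is active, so *sibZ* is transcribed.
→ *sibZ* is ON in B.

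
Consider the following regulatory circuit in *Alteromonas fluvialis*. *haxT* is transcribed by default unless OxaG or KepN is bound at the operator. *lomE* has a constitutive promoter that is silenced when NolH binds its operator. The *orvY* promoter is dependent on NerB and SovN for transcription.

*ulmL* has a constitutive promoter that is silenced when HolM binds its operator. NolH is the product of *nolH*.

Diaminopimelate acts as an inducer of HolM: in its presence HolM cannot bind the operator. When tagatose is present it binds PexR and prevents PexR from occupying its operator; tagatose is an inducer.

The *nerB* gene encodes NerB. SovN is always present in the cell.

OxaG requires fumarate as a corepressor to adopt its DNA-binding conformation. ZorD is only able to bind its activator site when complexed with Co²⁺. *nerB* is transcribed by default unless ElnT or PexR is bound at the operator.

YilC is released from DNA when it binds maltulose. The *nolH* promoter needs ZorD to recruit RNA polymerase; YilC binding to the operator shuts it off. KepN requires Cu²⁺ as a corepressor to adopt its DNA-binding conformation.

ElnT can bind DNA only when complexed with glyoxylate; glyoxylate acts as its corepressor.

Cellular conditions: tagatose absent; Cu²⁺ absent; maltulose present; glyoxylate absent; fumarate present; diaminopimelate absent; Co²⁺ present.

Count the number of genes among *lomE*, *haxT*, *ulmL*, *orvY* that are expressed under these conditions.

Maltulose is present, so YilC is inactive.
Co²⁺ is present, so ZorD is active.
No repressor is bound and ZorD is active, so *nolH* is transcribed.
So NolH is produced and active.
With repressor NolH bound, *lomE* is not transcribed.
→ *lomE* is OFF.
Fumarate is present, so OxaG is active.
Cu²⁺ is absent, so KepN is inactive.
With repressor OxaG bound, *haxT* is not transcribed.
→ *haxT* is OFF.
Diaminopimelate is absent, so HolM is active.
With repressor HolM bound, *ulmL* is not transcribed.
→ *ulmL* is OFF.
Glyoxylate is absent, so ElnT is inactive.
Tagatose is absent, so PexR is active.
With repressor PexR bound, *nerB* is not transcribed.
So NerB is not produced.
SovN is produced constitutively and is active.
Required activator NerB is absent, so *orvY* is not transcribed.
→ *orvY* is OFF.
0 of the 4 genes are transcribed.

0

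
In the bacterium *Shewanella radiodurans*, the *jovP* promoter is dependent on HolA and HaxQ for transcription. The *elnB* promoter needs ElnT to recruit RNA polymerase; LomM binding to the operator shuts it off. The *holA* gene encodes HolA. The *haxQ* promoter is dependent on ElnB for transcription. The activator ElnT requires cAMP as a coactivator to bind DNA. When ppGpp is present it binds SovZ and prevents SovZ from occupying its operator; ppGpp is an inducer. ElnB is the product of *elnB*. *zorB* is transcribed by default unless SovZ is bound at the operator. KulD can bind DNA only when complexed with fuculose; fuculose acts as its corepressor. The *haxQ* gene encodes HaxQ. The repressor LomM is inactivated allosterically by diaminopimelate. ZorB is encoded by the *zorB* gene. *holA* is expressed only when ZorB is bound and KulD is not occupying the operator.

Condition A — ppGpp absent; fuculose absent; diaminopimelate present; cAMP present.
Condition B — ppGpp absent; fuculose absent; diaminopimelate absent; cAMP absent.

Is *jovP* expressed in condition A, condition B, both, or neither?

Condition A:
ppGpp is absent, so SovZ is active.
With repressor SovZ bound, *zorB* is not transcribed.
So ZorB is not produced.
Fuculose is absent, so KulD is inactive.
Required activator ZorB is absent, so *holA* is not transcribed.
So HolA is not produced.
Diaminopimelate is present, so LomM is inactive.
cAMP is present, so ElnT is active.
No repressor is bound and ElnT is active, so *elnB* is transcribed.
So ElnB is produced and active.
No repressor is bound and ElnB is active, so *haxQ* is transcribed.
So HaxQ is produced and active.
Required activator HolA is absent, so *jovP* is not transcribed.
→ *jovP* is OFF in A.
Condition B:
ppGpp is absent, so SovZ is active.
With repressor SovZ bound, *zorB* is not transcribed.
So ZorB is not produced.
Fuculose is absent, so KulD is inactive.
Required activator ZorB is absent, so *holA* is not transcribed.
So HolA is not produced.
Diaminopimelate is absent, so LomM is active.
cAMP is absent, so ElnT is inactive.
With repressor LomM bound, *elnB* is not transcribed.
So ElnB is not produced.
Required activator ElnB is absent, so *haxQ* is not transcribed.
So HaxQ is not produced.
Required activator HolA is absent, so *jovP* is not transcribed.
→ *jovP* is OFF in B.

neither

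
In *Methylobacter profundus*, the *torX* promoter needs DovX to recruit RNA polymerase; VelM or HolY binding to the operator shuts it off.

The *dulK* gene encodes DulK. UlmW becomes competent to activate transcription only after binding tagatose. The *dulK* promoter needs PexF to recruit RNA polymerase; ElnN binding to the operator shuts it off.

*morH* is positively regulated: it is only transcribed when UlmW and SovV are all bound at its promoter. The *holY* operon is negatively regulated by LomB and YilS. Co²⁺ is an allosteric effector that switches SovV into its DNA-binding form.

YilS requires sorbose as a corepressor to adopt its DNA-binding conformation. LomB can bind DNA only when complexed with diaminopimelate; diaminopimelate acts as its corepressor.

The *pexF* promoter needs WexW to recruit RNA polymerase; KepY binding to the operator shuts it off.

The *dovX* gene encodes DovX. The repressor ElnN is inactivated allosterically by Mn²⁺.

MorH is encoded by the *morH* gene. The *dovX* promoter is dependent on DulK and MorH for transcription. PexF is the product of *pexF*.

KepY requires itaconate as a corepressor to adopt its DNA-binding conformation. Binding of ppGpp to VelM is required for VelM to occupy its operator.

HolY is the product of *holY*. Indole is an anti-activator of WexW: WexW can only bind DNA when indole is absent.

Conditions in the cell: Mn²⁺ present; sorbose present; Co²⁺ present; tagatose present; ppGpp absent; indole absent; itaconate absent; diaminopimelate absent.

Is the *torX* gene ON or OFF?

ON

ppGpp is absent, so VelM is inactive.
Diaminopimelate is absent, so LomB is inactive.
Sorbose is present, so YilS is active.
With repressor YilS bound, *holY* is not transcribed.
So HolY is not produced.
Mn²⁺ is present, so ElnN is inactive.
Itaconate is absent, so KepY is inactive.
Indole is absent, so WexW is active.
No repressor is bound and WexW is active, so *pexF* is transcribed.
So PexF is produced and active.
No repressor is bound and PexF is active, so *dulK* is transcribed.
So DulK is produced and active.
Tagatose is present, so UlmW is active.
Co²⁺ is present, so SovV is active.
No repressor is bound and UlmW and SovV are active, so *morH* is transcribed.
So MorH is produced and active.
No repressor is bound and DulK and MorH are active, so *dovX* is transcribed.
So DovX is produced and active.
No repressor is bound and DovX is active, so *torX* is transcribed.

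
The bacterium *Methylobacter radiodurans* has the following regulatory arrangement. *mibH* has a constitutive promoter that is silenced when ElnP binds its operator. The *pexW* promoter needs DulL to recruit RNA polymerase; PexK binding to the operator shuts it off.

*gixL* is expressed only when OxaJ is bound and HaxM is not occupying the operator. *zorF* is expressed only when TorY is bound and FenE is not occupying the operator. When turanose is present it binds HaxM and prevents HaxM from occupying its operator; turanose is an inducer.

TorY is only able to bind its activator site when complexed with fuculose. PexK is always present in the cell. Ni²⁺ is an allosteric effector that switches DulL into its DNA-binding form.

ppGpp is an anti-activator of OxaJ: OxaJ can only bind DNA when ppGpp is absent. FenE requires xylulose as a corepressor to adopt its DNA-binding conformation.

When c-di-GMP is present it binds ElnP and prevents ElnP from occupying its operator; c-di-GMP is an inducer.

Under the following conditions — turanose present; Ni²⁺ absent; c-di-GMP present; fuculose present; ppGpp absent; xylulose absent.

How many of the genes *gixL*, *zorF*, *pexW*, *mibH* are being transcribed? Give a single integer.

3

ppGpp is absent, so OxaJ is active.
Turanose is present, so HaxM is inactive.
No repressor is bound and OxaJ is active, so *gixL* is transcribed.
→ *gixL* is ON.
Fuculose is present, so TorY is active.
Xylulose is absent, so FenE is inactive.
No repressor is bound and TorY is active, so *zorF* is transcribed.
→ *zorF* is ON.
PexK is produced constitutively and is active.
Ni²⁺ is absent, so DulL is inactive.
With repressor PexK bound, *pexW* is not transcribed.
→ *pexW* is OFF.
c-di-GMP is present, so ElnP is inactive.
With no repressor bound, *mibH* is transcribed.
→ *mibH* is ON.
3 of the 4 genes are transcribed.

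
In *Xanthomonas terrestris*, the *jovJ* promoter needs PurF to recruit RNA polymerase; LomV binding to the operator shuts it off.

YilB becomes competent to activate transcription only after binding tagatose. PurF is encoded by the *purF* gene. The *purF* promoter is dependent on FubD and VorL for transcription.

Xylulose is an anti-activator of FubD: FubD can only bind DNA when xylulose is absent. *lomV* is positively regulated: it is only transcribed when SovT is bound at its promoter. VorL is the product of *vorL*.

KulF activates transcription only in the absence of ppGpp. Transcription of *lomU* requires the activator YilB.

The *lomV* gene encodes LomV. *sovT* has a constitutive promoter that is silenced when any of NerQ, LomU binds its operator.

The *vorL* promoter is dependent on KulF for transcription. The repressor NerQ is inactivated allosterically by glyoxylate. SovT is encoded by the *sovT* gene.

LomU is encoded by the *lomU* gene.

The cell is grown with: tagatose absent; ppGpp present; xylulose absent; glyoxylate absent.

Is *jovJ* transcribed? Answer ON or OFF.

OFF

Xylulose is absent, so FubD is active.
ppGpp is present, so KulF is inactive.
Required activator KulF is absent, so *vorL* is not transcribed.
So VorL is not produced.
Required activator VorL is absent, so *purF* is not transcribed.
So PurF is not produced.
Glyoxylate is absent, so NerQ is active.
Tagatose is absent, so YilB is inactive.
Required activator YilB is absent, so *lomU* is not transcribed.
So LomU is not produced.
With repressor NerQ bound, *sovT* is not transcribed.
So SovT is not produced.
Required activator SovT is absent, so *lomV* is not transcribed.
So LomV is not produced.
Required activator PurF is absent, so *jovJ* is not transcribed.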